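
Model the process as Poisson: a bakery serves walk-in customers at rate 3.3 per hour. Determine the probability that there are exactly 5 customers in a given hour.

With mean μ = 3.3 per hour,
P(N = 5) = e^(−μ) μ^5/5! = e^(−3.3) · 3.3^5/120 ≈ 0.1203.

0.1203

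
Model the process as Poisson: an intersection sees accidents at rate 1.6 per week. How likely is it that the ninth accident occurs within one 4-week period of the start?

Over the interval, μ = 1.6 × 4 = 6.4 (a 4-week period = 4 weeks).
The ninth arrival falls in the interval iff at least 9 events occur there: P(S_9 ≤ t) = P(N ≥ 9) = 1 − P(N ≤ 8) ≈ 0.1967.

0.1967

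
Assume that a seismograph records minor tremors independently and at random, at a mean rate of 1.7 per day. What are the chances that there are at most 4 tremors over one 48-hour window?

0.7442

Over the interval, μ = 1.7 × 2 = 3.4 (a 48-hour window = 2 days).
P(N ≤ 4) = Σ_{j=0}^{4} e^(−μ) μ^j/j! ≈ 0.7442.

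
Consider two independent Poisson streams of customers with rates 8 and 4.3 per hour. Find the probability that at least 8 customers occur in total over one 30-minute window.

Independent Poisson processes superpose: combined rate λ = 8 + 4.3 = 12.3 per hour.
Over the interval, μ = 12.3 × 0.5 = 6.15 (a 30-minute window = 0.5 hours).
P(N ≥ 8) = 1 − P(N ≤ 7) ≈ 0.2769.

0.2769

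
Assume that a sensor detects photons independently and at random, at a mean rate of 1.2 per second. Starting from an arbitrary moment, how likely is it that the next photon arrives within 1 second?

Inter-arrival times are exponential with rate λ = 1.2 per second.
P(T ≤ 1) = 1 − e^(−λt) = 1 − e^(−1.2 × 1) = 1 − e^(−1.2) ≈ 0.6988.

0.6988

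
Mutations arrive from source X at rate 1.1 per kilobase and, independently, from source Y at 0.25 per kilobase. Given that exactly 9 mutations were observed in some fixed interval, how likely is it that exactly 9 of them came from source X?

Given the total, each event is independently from source X with probability p = λ_X/(λ_X+λ_Y) = 1.1/1.35 ≈ 0.8148.
So K ~ Binomial(9, 1.1/1.35): P(K = 9) = C(9,9) · (1.1/1.35)^9 · (0.25/1.35)^0 ≈ 0.1583.

0.1583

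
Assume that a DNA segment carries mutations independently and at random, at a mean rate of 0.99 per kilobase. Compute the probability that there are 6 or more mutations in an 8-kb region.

Over the interval, μ = 0.99 × 8 = 7.92 (an 8-kb region = 8 kilobases).
P(N ≥ 6) = 1 − P(N ≤ 5) = 1 − Σ_{j=0}^{5} e^(−μ) μ^j/j! ≈ 0.8013.

0.8013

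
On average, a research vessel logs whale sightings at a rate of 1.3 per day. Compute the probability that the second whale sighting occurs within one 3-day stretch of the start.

Over the interval, μ = 1.3 × 3 = 3.9 (a 3-day stretch = 3 days).
The second arrival falls in the interval iff at least 2 events occur there: P(S_2 ≤ t) = P(N ≥ 2) = 1 − P(N ≤ 1) ≈ 0.9008.

0.9008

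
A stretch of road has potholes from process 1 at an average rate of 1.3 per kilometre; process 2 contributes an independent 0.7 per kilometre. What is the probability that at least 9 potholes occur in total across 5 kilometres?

Independent Poisson processes superpose: combined rate λ = 1.3 + 0.7 = 2 per kilometre.
Over the interval, μ = 2 × 5 = 10 (5 kilometres).
P(N ≥ 9) = 1 − P(N ≤ 8) ≈ 0.6672.

0.6672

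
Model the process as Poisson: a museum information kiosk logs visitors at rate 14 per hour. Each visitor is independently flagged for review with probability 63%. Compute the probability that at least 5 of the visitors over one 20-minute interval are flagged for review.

Thinning: the visitors that are flagged for review themselves form a Poisson process with rate 0.63 × 14 = 8.82 per hour.
Over the interval, μ = 8.82 × 1/3 = 2.94 (a 20-minute interval = 1/3 hours).
P(N ≥ 5) = 1 − P(N ≤ 4) ≈ 0.1748.

0.1748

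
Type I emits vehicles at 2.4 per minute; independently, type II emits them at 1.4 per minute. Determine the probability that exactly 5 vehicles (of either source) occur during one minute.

Independent Poisson processes superpose: combined rate λ = 2.4 + 1.4 = 3.8 per minute.
So μ = 3.8.
P(N = 5) = e^(−3.8) · 3.8^5/5! ≈ 0.1477.

0.1477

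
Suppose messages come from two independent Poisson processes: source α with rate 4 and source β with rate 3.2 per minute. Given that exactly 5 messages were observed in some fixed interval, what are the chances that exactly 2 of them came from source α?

0.2710

Given the total, each event is independently from source α with probability p = λ_α/(λ_α+λ_β) = 4/7.2 ≈ 0.5556.
So K ~ Binomial(5, 4/7.2): P(K = 2) = C(5,2) · (4/7.2)^2 · (3.2/7.2)^3 ≈ 0.2710.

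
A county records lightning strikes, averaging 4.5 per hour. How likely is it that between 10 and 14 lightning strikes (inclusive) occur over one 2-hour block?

0.3711

Over the interval, μ = 4.5 × 2 = 9 (a 2-hour block = 2 hours).
P(10 ≤ N ≤ 14) = Σ_{j=10}^{14} e^(−9) · 9^j/j! ≈ 0.3711.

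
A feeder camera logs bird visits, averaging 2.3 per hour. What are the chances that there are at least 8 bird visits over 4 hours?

Over the interval, μ = 2.3 × 4 = 9.2 (4 hours).
P(N ≥ 8) = 1 − P(N ≤ 7) = 1 − Σ_{j=0}^{7} e^(−μ) μ^j/j! ≈ 0.6990.

0.6990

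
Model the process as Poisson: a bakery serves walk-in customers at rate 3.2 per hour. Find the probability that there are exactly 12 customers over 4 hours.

0.1115

Over the interval, μ = 3.2 × 4 = 12.8 (4 hours).
P(N = 12) = e^(−μ) μ^12/12! = e^(−12.8) · 12.8^12/479001600 ≈ 0.1115.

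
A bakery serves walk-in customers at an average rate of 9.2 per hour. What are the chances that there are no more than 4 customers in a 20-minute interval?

Over the interval, μ = 9.2 × 1/3 ≈ 3.06667 (a 20-minute interval = 1/3 hours).
P(N ≤ 4) = Σ_{j=0}^{4} e^(−μ) μ^j/j! ≈ 0.8039.

0.8039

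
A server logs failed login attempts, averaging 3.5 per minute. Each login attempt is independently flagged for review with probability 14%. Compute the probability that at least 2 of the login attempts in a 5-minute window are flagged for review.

0.7023

Thinning: the login attempts that are flagged for review themselves form a Poisson process with rate 0.14 × 3.5 = 0.49 per minute.
Over the interval, μ = 0.49 × 5 = 2.45 (a 5-minute window = 5 minutes).
P(N ≥ 2) = 1 − P(N ≤ 1) ≈ 0.7023.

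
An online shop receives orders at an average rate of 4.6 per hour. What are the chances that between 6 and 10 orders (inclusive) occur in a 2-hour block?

0.5780

Over the interval, μ = 4.6 × 2 = 9.2 (a 2-hour block = 2 hours).
P(6 ≤ N ≤ 10) = Σ_{j=6}^{10} e^(−9.2) · 9.2^j/j! ≈ 0.5780.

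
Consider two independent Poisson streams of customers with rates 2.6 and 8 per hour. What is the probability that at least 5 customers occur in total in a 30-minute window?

Independent Poisson processes superpose: combined rate λ = 2.6 + 8 = 10.6 per hour.
Over the interval, μ = 10.6 × 0.5 = 5.3 (a 30-minute window = 0.5 hours).
P(N ≥ 5) = 1 − P(N ≤ 4) ≈ 0.6105.

0.6105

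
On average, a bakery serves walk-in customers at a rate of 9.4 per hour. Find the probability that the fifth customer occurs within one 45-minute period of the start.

0.8315

Over the interval, μ = 9.4 × 0.75 = 7.05 (a 45-minute period = 0.75 hours).
The fifth arrival falls in the interval iff at least 5 events occur there: P(S_5 ≤ t) = P(N ≥ 5) = 1 − P(N ≤ 4) ≈ 0.8315.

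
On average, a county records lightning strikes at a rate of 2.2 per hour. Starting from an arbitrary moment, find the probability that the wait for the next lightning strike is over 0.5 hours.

0.3329

The wait for the next event is exponential with rate λ = 2.2 per hour.
P(T > 0.5) = e^(−λt) = e^(−2.2 × 0.5) = e^(−1.1) ≈ 0.3329.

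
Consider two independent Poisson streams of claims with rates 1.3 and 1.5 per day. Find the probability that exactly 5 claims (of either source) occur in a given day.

0.0872

Independent Poisson processes superpose: combined rate λ = 1.3 + 1.5 = 2.8 per day.
So μ = 2.8.
P(N = 5) = e^(−2.8) · 2.8^5/5! ≈ 0.0872.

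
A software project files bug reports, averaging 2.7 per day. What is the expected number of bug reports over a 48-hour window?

5.4

E[N] = λt = 2.7 × 2 = 5.4 (a 48-hour window = 2 days).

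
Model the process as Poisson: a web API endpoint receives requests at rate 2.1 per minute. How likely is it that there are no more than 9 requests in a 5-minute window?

0.3971

Over the interval, μ = 2.1 × 5 = 10.5 (a 5-minute window = 5 minutes).
P(N ≤ 9) = Σ_{j=0}^{9} e^(−μ) μ^j/j! ≈ 0.3971.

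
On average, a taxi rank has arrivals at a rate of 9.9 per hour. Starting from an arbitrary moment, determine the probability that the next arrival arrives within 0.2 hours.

Inter-arrival times are exponential with rate λ = 9.9 per hour.
P(T ≤ 0.2) = 1 − e^(−λt) = 1 − e^(−9.9 × 0.2) = 1 − e^(−1.98) ≈ 0.8619.

0.8619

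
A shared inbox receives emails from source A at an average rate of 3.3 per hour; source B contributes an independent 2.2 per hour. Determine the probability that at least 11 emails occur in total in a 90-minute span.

Independent Poisson processes superpose: combined rate λ = 3.3 + 2.2 = 5.5 per hour.
Over the interval, μ = 5.5 × 1.5 = 8.25 (a 90-minute span = 1.5 hours).
P(N ≥ 11) = 1 − P(N ≤ 10) ≈ 0.2097.

0.2097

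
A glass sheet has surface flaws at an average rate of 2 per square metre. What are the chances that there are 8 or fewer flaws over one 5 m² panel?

0.3328

Over the interval, μ = 2 × 5 = 10 (a 5 m² panel = 5 square metres).
P(N ≤ 8) = Σ_{j=0}^{8} e^(−μ) μ^j/j! ≈ 0.3328.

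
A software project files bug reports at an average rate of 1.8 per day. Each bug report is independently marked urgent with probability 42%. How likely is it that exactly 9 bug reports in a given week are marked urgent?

Thinning: the bug reports that are marked urgent themselves form a Poisson process with rate 0.42 × 1.8 = 0.756 per day.
Over the interval, μ = 0.756 × 7 = 5.292 (a week = 7 days).
P(N = 9) = e^(−5.292) · 5.292^9/9! ≈ 0.0451.

0.0451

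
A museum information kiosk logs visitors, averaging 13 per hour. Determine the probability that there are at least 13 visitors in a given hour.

With mean μ = 13 per hour,
P(N ≥ 13) = 1 − P(N ≤ 12) = 1 − Σ_{j=0}^{12} e^(−μ) μ^j/j! ≈ 0.5369.

0.5369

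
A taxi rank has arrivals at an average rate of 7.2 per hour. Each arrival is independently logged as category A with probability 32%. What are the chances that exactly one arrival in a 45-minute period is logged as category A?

Thinning: the arrivals that are logged as category A themselves form a Poisson process with rate 0.32 × 7.2 = 2.304 per hour.
Over the interval, μ = 2.304 × 0.75 = 1.728 (a 45-minute period = 0.75 hours).
P(N = 1) = e^(−1.728) · 1.728^1/1! ≈ 0.3070.

0.3070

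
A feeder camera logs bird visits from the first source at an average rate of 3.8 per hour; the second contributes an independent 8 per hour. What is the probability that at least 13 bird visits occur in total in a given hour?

Independent Poisson processes superpose: combined rate λ = 3.8 + 8 = 11.8 per hour.
So μ = 11.8.
P(N ≥ 13) = 1 − P(N ≤ 12) ≈ 0.4012.

0.4012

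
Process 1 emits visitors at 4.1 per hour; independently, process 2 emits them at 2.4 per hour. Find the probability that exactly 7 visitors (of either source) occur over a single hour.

Independent Poisson processes superpose: combined rate λ = 4.1 + 2.4 = 6.5 per hour.
So μ = 6.5.
P(N = 7) = e^(−6.5) · 6.5^7/7! ≈ 0.1462.

0.1462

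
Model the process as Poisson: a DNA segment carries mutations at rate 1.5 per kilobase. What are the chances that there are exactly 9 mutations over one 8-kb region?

Over the interval, μ = 1.5 × 8 = 12 (an 8-kb region = 8 kilobases).
P(N = 9) = e^(−μ) μ^9/9! = e^(−12) · 12^9/362880 ≈ 0.0874.

0.0874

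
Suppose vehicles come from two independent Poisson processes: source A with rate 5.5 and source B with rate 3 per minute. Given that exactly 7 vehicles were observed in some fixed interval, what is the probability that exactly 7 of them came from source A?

0.0475

Given the total, each event is independently from source A with probability p = λ_A/(λ_A+λ_B) = 5.5/8.5 ≈ 0.6471.
So K ~ Binomial(7, 5.5/8.5): P(K = 7) = C(7,7) · (5.5/8.5)^7 · (3/8.5)^0 ≈ 0.0475.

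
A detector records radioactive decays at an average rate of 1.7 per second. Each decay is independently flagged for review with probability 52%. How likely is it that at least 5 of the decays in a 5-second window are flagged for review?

Thinning: the decays that are flagged for review themselves form a Poisson process with rate 0.52 × 1.7 = 0.884 per second.
Over the interval, μ = 0.884 × 5 = 4.42 (a 5-second window = 5 seconds).
P(N ≥ 5) = 1 − P(N ≤ 4) ≈ 0.4526.

0.4526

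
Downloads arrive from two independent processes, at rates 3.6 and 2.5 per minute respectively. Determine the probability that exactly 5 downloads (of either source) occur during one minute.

0.1579

Independent Poisson processes superpose: combined rate λ = 3.6 + 2.5 = 6.1 per minute.
So μ = 6.1.
P(N = 5) = e^(−6.1) · 6.1^5/5! ≈ 0.1579.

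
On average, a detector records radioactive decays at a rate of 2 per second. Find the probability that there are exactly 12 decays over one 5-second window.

0.0948

Over the interval, μ = 2 × 5 = 10 (a 5-second window = 5 seconds).
P(N = 12) = e^(−μ) μ^12/12! = e^(−10) · 10^12/479001600 ≈ 0.0948.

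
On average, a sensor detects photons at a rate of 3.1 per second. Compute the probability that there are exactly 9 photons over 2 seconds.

0.0757

Over the interval, μ = 3.1 × 2 = 6.2 (2 seconds).
P(N = 9) = e^(−μ) μ^9/9! = e^(−6.2) · 6.2^9/362880 ≈ 0.0757.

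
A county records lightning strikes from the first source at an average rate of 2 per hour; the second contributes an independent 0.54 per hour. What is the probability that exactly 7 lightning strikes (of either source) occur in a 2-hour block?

0.1077

Independent Poisson processes superpose: combined rate λ = 2 + 0.54 = 2.54 per hour.
Over the interval, μ = 2.54 × 2 = 5.08 (a 2-hour block = 2 hours).
P(N = 7) = e^(−5.08) · 5.08^7/7! ≈ 0.1077.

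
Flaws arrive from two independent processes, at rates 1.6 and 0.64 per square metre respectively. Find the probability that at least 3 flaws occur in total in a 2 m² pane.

Independent Poisson processes superpose: combined rate λ = 1.6 + 0.64 = 2.24 per square metre.
Over the interval, μ = 2.24 × 2 = 4.48 (a 2 m² pane = 2 square metres).
P(N ≥ 3) = 1 − P(N ≤ 2) ≈ 0.8242.

0.8242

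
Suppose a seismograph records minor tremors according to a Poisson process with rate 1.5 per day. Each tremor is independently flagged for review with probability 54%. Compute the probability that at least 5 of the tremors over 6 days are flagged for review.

0.5346

Thinning: the tremors that are flagged for review themselves form a Poisson process with rate 0.54 × 1.5 = 0.81 per day.
Over the interval, μ = 0.81 × 6 = 4.86 (6 days).
P(N ≥ 5) = 1 − P(N ≤ 4) ≈ 0.5346.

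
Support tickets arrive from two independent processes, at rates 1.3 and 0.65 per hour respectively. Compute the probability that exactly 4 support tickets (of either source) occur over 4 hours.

0.0632

Independent Poisson processes superpose: combined rate λ = 1.3 + 0.65 = 1.95 per hour.
Over the interval, μ = 1.95 × 4 = 7.8 (4 hours).
P(N = 4) = e^(−7.8) · 7.8^4/4! ≈ 0.0632.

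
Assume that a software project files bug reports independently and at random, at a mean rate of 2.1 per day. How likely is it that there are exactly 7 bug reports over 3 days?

0.1435

Over the interval, μ = 2.1 × 3 = 6.3 (3 days).
P(N = 7) = e^(−μ) μ^7/7! = e^(−6.3) · 6.3^7/5040 ≈ 0.1435.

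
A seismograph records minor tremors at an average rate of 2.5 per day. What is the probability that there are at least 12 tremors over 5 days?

Over the interval, μ = 2.5 × 5 = 12.5 (5 days).
P(N ≥ 12) = 1 − P(N ≤ 11) = 1 − Σ_{j=0}^{11} e^(−μ) μ^j/j! ≈ 0.5942.

0.5942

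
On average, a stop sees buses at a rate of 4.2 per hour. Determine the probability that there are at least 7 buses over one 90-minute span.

Over the interval, μ = 4.2 × 1.5 = 6.3 (a 90-minute span = 1.5 hours).
P(N ≥ 7) = 1 − P(N ≤ 6) = 1 − Σ_{j=0}^{6} e^(−μ) μ^j/j! ≈ 0.4418.

0.4418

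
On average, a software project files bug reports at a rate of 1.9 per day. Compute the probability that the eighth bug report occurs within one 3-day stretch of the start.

Over the interval, μ = 1.9 × 3 = 5.7 (a 3-day stretch = 3 days).
The eighth arrival falls in the interval iff at least 8 events occur there: P(S_8 ≤ t) = P(N ≥ 8) = 1 − P(N ≤ 7) ≈ 0.2159.

0.2159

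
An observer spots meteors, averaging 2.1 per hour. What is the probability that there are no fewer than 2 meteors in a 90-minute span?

Over the interval, μ = 2.1 × 1.5 = 3.15 (a 90-minute span = 1.5 hours).
P(N ≥ 2) = 1 − P(N ≤ 1) = 1 − Σ_{j=0}^{1} e^(−μ) μ^j/j! ≈ 0.8222.

0.8222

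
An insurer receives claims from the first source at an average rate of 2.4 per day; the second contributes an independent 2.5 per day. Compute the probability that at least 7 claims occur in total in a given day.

0.2233

Independent Poisson processes superpose: combined rate λ = 2.4 + 2.5 = 4.9 per day.
So μ = 4.9.
P(N ≥ 7) = 1 − P(N ≤ 6) ≈ 0.2233.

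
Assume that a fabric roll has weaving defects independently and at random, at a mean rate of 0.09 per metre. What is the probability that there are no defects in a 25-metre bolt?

Over the interval, μ = 0.09 × 25 = 2.25 (a 25-metre bolt = 25 metres).
P(N = 0) = e^(−μ) μ^0/0! = e^(−2.25) · 2.25^0/1 ≈ 0.1054.

0.1054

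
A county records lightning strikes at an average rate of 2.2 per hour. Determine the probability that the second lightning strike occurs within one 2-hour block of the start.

0.9337

Over the interval, μ = 2.2 × 2 = 4.4 (a 2-hour block = 2 hours).
The second arrival falls in the interval iff at least 2 events occur there: P(S_2 ≤ t) = P(N ≥ 2) = 1 − P(N ≤ 1) ≈ 0.9337.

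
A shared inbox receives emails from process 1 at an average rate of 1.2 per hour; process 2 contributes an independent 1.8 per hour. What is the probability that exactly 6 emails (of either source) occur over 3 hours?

0.0911

Independent Poisson processes superpose: combined rate λ = 1.2 + 1.8 = 3 per hour.
Over the interval, μ = 3 × 3 = 9 (3 hours).
P(N = 6) = e^(−9) · 9^6/6! ≈ 0.0911.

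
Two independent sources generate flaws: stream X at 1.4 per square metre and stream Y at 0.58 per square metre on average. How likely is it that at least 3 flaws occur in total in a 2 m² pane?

Independent Poisson processes superpose: combined rate λ = 1.4 + 0.58 = 1.98 per square metre.
Over the interval, μ = 1.98 × 2 = 3.96 (a 2 m² pane = 2 square metres).
P(N ≥ 3) = 1 − P(N ≤ 2) ≈ 0.7560.

0.7560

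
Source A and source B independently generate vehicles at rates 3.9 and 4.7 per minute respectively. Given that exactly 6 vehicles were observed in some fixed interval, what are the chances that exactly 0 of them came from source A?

0.0266

Given the total, each event is independently from source A with probability p = λ_A/(λ_A+λ_B) = 3.9/8.6 ≈ 0.4535.
So K ~ Binomial(6, 3.9/8.6): P(K = 0) = C(6,0) · (3.9/8.6)^0 · (4.7/8.6)^6 ≈ 0.0266.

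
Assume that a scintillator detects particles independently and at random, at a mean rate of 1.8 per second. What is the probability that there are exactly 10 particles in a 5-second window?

Over the interval, μ = 1.8 × 5 = 9 (a 5-second window = 5 seconds).
P(N = 10) = e^(−μ) μ^10/10! = e^(−9) · 9^10/3628800 ≈ 0.1186.

0.1186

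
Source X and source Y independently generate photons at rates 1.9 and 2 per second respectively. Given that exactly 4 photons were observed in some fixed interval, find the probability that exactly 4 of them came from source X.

Given the total, each event is independently from source X with probability p = λ_X/(λ_X+λ_Y) = 1.9/3.9 ≈ 0.4872.
So K ~ Binomial(4, 1.9/3.9): P(K = 4) = C(4,4) · (1.9/3.9)^4 · (2/3.9)^0 ≈ 0.0563.

0.0563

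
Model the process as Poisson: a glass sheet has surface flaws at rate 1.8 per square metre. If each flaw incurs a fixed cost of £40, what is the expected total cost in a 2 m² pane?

£144

E[N] = 1.8 × 2 = 3.6 (a 2 m² pane = 2 square metres); E[cost] = 3.6 × £40 = £144.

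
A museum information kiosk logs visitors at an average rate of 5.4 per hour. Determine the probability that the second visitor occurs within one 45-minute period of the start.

Over the interval, μ = 5.4 × 0.75 = 4.05 (a 45-minute period = 0.75 hours).
The second arrival falls in the interval iff at least 2 events occur there: P(S_2 ≤ t) = P(N ≥ 2) = 1 − P(N ≤ 1) ≈ 0.9120.

0.9120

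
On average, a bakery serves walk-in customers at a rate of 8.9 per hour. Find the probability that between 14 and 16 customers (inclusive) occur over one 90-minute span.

Over the interval, μ = 8.9 × 1.5 = 13.35 (a 90-minute span = 1.5 hours).
P(14 ≤ N ≤ 16) = Σ_{j=14}^{16} e^(−13.35) · 13.35^j/j! ≈ 0.2747.

0.2747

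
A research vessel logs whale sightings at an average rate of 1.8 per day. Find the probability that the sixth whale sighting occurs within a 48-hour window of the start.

0.1559

Over the interval, μ = 1.8 × 2 = 3.6 (a 48-hour window = 2 days).
The sixth arrival falls in the interval iff at least 6 events occur there: P(S_6 ≤ t) = P(N ≥ 6) = 1 − P(N ≤ 5) ≈ 0.1559.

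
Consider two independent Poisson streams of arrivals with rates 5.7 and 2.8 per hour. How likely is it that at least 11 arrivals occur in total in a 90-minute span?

0.7262

Independent Poisson processes superpose: combined rate λ = 5.7 + 2.8 = 8.5 per hour.
Over the interval, μ = 8.5 × 1.5 = 12.75 (a 90-minute span = 1.5 hours).
P(N ≥ 11) = 1 − P(N ≤ 10) ≈ 0.7262.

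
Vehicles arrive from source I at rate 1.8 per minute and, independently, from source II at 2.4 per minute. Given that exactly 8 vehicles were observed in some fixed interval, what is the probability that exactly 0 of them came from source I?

0.0114

Given the total, each event is independently from source I with probability p = λ_I/(λ_I+λ_II) = 1.8/4.2 ≈ 0.4286.
So K ~ Binomial(8, 1.8/4.2): P(K = 0) = C(8,0) · (1.8/4.2)^0 · (2.4/4.2)^8 ≈ 0.0114.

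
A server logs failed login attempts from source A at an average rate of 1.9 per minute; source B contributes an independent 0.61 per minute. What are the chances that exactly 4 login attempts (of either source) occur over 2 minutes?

Independent Poisson processes superpose: combined rate λ = 1.9 + 0.61 = 2.51 per minute.
Over the interval, μ = 2.51 × 2 = 5.02 (2 minutes).
P(N = 4) = e^(−5.02) · 5.02^4/4! ≈ 0.1748.

0.1748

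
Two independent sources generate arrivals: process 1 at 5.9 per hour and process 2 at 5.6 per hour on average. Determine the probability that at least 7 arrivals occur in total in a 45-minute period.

0.7569

Independent Poisson processes superpose: combined rate λ = 5.9 + 5.6 = 11.5 per hour.
Over the interval, μ = 11.5 × 0.75 = 8.625 (a 45-minute period = 0.75 hours).
P(N ≥ 7) = 1 − P(N ≤ 6) ≈ 0.7569.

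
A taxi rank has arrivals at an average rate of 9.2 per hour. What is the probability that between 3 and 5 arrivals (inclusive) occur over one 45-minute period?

Over the interval, μ = 9.2 × 0.75 = 6.9 (a 45-minute period = 0.75 hours).
P(3 ≤ N ≤ 5) = Σ_{j=3}^{5} e^(−6.9) · 6.9^j/j! ≈ 0.2817.

0.2817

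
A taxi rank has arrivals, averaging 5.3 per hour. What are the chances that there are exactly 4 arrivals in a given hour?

With mean μ = 5.3 per hour,
P(N = 4) = e^(−μ) μ^4/4! = e^(−5.3) · 5.3^4/24 ≈ 0.1641.

0.1641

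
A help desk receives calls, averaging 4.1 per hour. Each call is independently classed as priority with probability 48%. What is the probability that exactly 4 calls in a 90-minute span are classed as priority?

Thinning: the calls that are classed as priority themselves form a Poisson process with rate 0.48 × 4.1 = 1.968 per hour.
Over the interval, μ = 1.968 × 1.5 = 2.952 (a 90-minute span = 1.5 hours).
P(N = 4) = e^(−2.952) · 2.952^4/4! ≈ 0.1653.

0.1653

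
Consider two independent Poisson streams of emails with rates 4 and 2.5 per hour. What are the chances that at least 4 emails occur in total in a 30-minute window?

0.4086

Independent Poisson processes superpose: combined rate λ = 4 + 2.5 = 6.5 per hour.
Over the interval, μ = 6.5 × 0.5 = 3.25 (a 30-minute window = 0.5 hours).
P(N ≥ 4) = 1 − P(N ≤ 3) ≈ 0.4086.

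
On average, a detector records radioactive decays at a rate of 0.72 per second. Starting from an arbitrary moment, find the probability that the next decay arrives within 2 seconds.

0.7631

Inter-arrival times are exponential with rate λ = 0.72 per second.
P(T ≤ 2) = 1 − e^(−λt) = 1 − e^(−0.72 × 2) = 1 − e^(−1.44) ≈ 0.7631.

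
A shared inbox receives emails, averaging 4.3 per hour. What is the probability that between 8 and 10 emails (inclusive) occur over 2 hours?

Over the interval, μ = 4.3 × 2 = 8.6 (2 hours).
P(8 ≤ N ≤ 10) = Σ_{j=8}^{10} e^(−8.6) · 8.6^j/j! ≈ 0.3795.

0.3795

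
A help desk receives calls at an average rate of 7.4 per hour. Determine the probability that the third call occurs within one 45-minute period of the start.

Over the interval, μ = 7.4 × 0.75 = 5.55 (a 45-minute period = 0.75 hours).
The third arrival falls in the interval iff at least 3 events occur there: P(S_3 ≤ t) = P(N ≥ 3) = 1 − P(N ≤ 2) ≈ 0.9147.

0.9147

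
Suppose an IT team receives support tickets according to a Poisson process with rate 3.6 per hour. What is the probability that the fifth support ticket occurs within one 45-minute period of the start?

0.1371

Over the interval, μ = 3.6 × 0.75 = 2.7 (a 45-minute period = 0.75 hours).
The fifth arrival falls in the interval iff at least 5 events occur there: P(S_5 ≤ t) = P(N ≥ 5) = 1 − P(N ≤ 4) ≈ 0.1371.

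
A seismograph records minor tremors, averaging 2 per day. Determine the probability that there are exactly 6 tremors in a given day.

0.0120

With mean μ = 2 per day,
P(N = 6) = e^(−μ) μ^6/6! = e^(−2) · 2^6/720 ≈ 0.0120.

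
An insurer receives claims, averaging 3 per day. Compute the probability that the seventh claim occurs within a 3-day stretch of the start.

0.7932

Over the interval, μ = 3 × 3 = 9 (a 3-day stretch = 3 days).
The seventh arrival falls in the interval iff at least 7 events occur there: P(S_7 ≤ t) = P(N ≥ 7) = 1 − P(N ≤ 6) ≈ 0.7932.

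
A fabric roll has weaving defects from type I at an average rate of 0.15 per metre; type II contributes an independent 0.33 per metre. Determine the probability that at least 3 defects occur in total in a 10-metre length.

0.8575

Independent Poisson processes superpose: combined rate λ = 0.15 + 0.33 = 0.48 per metre.
Over the interval, μ = 0.48 × 10 = 4.8 (a 10-metre length = 10 metres).
P(N ≥ 3) = 1 − P(N ≤ 2) ≈ 0.8575.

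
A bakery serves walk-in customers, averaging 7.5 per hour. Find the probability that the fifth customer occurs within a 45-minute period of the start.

0.6616

Over the interval, μ = 7.5 × 0.75 = 5.625 (a 45-minute period = 0.75 hours).
The fifth arrival falls in the interval iff at least 5 events occur there: P(S_5 ≤ t) = P(N ≥ 5) = 1 − P(N ≤ 4) ≈ 0.6616.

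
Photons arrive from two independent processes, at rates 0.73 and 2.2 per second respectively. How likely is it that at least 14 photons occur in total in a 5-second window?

Independent Poisson processes superpose: combined rate λ = 0.73 + 2.2 = 2.93 per second.
Over the interval, μ = 2.93 × 5 = 14.65 (a 5-second window = 5 seconds).
P(N ≥ 14) = 1 − P(N ≤ 13) ≈ 0.6026.

0.6026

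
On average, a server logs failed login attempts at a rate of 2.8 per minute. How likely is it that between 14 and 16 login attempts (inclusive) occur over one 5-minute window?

0.2915

Over the interval, μ = 2.8 × 5 = 14 (a 5-minute window = 5 minutes).
P(14 ≤ N ≤ 16) = Σ_{j=14}^{16} e^(−14) · 14^j/j! ≈ 0.2915.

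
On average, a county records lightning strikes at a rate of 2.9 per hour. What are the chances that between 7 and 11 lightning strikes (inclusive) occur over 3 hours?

0.5956

Over the interval, μ = 2.9 × 3 = 8.7 (3 hours).
P(7 ≤ N ≤ 11) = Σ_{j=7}^{11} e^(−8.7) · 8.7^j/j! ≈ 0.5956.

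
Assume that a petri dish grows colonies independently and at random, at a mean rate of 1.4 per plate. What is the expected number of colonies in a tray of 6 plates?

E[N] = λt = 1.4 × 6 = 8.4 (a tray of 6 plates = 6 plates).

8.4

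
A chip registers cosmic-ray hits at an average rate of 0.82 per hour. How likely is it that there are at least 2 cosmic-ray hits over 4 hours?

0.8390

Over the interval, μ = 0.82 × 4 = 3.28 (4 hours).
P(N ≥ 2) = 1 − P(N ≤ 1) = 1 − Σ_{j=0}^{1} e^(−μ) μ^j/j! ≈ 0.8390.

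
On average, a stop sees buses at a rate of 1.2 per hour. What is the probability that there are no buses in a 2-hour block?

Over the interval, μ = 1.2 × 2 = 2.4 (a 2-hour block = 2 hours).
P(N = 0) = e^(−μ) μ^0/0! = e^(−2.4) · 2.4^0/1 ≈ 0.0907.

0.0907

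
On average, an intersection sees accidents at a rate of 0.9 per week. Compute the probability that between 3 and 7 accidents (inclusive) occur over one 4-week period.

Over the interval, μ = 0.9 × 4 = 3.6 (a 4-week period = 4 weeks).
P(3 ≤ N ≤ 7) = Σ_{j=3}^{7} e^(−3.6) · 3.6^j/j! ≈ 0.6665.

0.6665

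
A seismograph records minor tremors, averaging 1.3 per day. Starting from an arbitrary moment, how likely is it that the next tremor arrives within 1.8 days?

Inter-arrival times are exponential with rate λ = 1.3 per day.
P(T ≤ 1.8) = 1 − e^(−λt) = 1 − e^(−1.3 × 1.8) = 1 − e^(−2.34) ≈ 0.9037.

0.9037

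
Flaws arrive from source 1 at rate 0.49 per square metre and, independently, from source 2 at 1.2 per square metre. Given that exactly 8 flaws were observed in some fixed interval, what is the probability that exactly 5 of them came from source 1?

Given the total, each event is independently from source 1 with probability p = λ_1/(λ_1+λ_2) = 0.49/1.69 ≈ 0.2899.
So K ~ Binomial(8, 0.49/1.69): P(K = 5) = C(8,5) · (0.49/1.69)^5 · (1.2/1.69)^3 ≈ 0.0411.

0.0411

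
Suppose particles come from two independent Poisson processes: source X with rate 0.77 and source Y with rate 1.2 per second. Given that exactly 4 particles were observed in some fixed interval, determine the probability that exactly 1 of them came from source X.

Given the total, each event is independently from source X with probability p = λ_X/(λ_X+λ_Y) = 0.77/1.97 ≈ 0.3909.
So K ~ Binomial(4, 0.77/1.97): P(K = 1) = C(4,1) · (0.77/1.97)^1 · (1.2/1.97)^3 ≈ 0.3534.

0.3534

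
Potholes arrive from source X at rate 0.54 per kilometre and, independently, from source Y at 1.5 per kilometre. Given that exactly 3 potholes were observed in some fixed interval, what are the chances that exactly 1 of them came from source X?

0.4293

Given the total, each event is independently from source X with probability p = λ_X/(λ_X+λ_Y) = 0.54/2.04 ≈ 0.2647.
So K ~ Binomial(3, 0.54/2.04): P(K = 1) = C(3,1) · (0.54/2.04)^1 · (1.5/2.04)^2 ≈ 0.4293.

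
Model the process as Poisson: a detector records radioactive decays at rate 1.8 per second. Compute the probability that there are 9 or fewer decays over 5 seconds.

Over the interval, μ = 1.8 × 5 = 9 (5 seconds).
P(N ≤ 9) = Σ_{j=0}^{9} e^(−μ) μ^j/j! ≈ 0.5874.

0.5874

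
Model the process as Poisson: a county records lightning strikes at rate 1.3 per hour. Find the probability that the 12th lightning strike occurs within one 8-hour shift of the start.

0.3495

Over the interval, μ = 1.3 × 8 = 10.4 (an 8-hour shift = 8 hours).
The 12th arrival falls in the interval iff at least 12 events occur there: P(S_12 ≤ t) = P(N ≥ 12) = 1 − P(N ≤ 11) ≈ 0.3495.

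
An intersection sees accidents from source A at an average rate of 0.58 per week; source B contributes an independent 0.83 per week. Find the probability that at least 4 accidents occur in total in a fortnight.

Independent Poisson processes superpose: combined rate λ = 0.58 + 0.83 = 1.41 per week.
Over the interval, μ = 1.41 × 2 = 2.82 (a fortnight = 2 weeks).
P(N ≥ 4) = 1 − P(N ≤ 3) ≈ 0.3125.

0.3125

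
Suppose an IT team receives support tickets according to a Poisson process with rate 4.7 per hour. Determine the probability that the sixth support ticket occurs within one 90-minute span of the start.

0.7056

Over the interval, μ = 4.7 × 1.5 = 7.05 (a 90-minute span = 1.5 hours).
The sixth arrival falls in the interval iff at least 6 events occur there: P(S_6 ≤ t) = P(N ≥ 6) = 1 − P(N ≤ 5) ≈ 0.7056.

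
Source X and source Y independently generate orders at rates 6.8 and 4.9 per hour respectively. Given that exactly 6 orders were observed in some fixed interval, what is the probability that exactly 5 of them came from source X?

Given the total, each event is independently from source X with probability p = λ_X/(λ_X+λ_Y) = 6.8/11.7 ≈ 0.5812.
So K ~ Binomial(6, 6.8/11.7): P(K = 5) = C(6,5) · (6.8/11.7)^5 · (4.9/11.7)^1 ≈ 0.1666.

0.1666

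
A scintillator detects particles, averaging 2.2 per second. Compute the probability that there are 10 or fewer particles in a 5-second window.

Over the interval, μ = 2.2 × 5 = 11 (a 5-second window = 5 seconds).
P(N ≤ 10) = Σ_{j=0}^{10} e^(−μ) μ^j/j! ≈ 0.4599.

0.4599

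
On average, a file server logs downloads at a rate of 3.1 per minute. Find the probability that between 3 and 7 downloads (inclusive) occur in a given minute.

With mean μ = 3.1 per minute,
P(3 ≤ N ≤ 7) = Σ_{j=3}^{7} e^(−3.1) · 3.1^j/j! ≈ 0.5846.

0.5846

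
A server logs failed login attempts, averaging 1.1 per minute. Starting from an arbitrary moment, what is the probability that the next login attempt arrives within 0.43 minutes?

0.3769

Inter-arrival times are exponential with rate λ = 1.1 per minute.
P(T ≤ 0.43) = 1 − e^(−λt) = 1 − e^(−1.1 × 0.43) = 1 − e^(−0.473) ≈ 0.3769.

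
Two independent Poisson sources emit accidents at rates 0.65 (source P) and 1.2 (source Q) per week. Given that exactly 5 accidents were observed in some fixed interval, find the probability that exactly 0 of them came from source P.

0.1148

Given the total, each event is independently from source P with probability p = λ_P/(λ_P+λ_Q) = 0.65/1.85 ≈ 0.3514.
So K ~ Binomial(5, 0.65/1.85): P(K = 0) = C(5,0) · (0.65/1.85)^0 · (1.2/1.85)^5 ≈ 0.1148.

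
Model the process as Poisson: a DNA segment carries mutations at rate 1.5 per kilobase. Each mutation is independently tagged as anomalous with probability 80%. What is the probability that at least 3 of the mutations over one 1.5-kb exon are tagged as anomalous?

Thinning: the mutations that are tagged as anomalous themselves form a Poisson process with rate 0.8 × 1.5 = 1.2 per kilobase.
Over the interval, μ = 1.2 × 1.5 = 1.8 (a 1.5-kb exon = 1.5 kilobases).
P(N ≥ 3) = 1 − P(N ≤ 2) ≈ 0.2694.

0.2694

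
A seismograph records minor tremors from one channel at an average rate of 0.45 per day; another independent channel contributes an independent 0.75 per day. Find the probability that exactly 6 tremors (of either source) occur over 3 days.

0.0826

Independent Poisson processes superpose: combined rate λ = 0.45 + 0.75 = 1.2 per day.
Over the interval, μ = 1.2 × 3 = 3.6 (3 days).
P(N = 6) = e^(−3.6) · 3.6^6/6! ≈ 0.0826.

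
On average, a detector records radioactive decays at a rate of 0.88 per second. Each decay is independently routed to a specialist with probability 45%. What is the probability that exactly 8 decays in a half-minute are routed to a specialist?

0.0682

Thinning: the decays that are routed to a specialist themselves form a Poisson process with rate 0.45 × 0.88 = 0.396 per second.
Over the interval, μ = 0.396 × 30 = 11.88 (a half-minute = 30 seconds).
P(N = 8) = e^(−11.88) · 11.88^8/8! ≈ 0.0682.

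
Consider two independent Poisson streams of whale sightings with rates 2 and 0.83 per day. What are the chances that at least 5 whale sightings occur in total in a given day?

0.1570

Independent Poisson processes superpose: combined rate λ = 2 + 0.83 = 2.83 per day.
So μ = 2.83.
P(N ≥ 5) = 1 − P(N ≤ 4) ≈ 0.1570.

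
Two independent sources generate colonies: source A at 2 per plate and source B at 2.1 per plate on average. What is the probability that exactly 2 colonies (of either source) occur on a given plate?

0.1393

Independent Poisson processes superpose: combined rate λ = 2 + 2.1 = 4.1 per plate.
So μ = 4.1.
P(N = 2) = e^(−4.1) · 4.1^2/2! ≈ 0.1393.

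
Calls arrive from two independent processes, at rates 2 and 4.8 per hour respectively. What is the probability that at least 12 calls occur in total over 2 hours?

0.7048

Independent Poisson processes superpose: combined rate λ = 2 + 4.8 = 6.8 per hour.
Over the interval, μ = 6.8 × 2 = 13.6 (2 hours).
P(N ≥ 12) = 1 − P(N ≤ 11) ≈ 0.7048.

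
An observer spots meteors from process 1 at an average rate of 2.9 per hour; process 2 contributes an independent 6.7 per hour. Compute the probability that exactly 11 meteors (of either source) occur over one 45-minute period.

0.0504

Independent Poisson processes superpose: combined rate λ = 2.9 + 6.7 = 9.6 per hour.
Over the interval, μ = 9.6 × 0.75 = 7.2 (a 45-minute period = 0.75 hours).
P(N = 11) = e^(−7.2) · 7.2^11/11! ≈ 0.0504.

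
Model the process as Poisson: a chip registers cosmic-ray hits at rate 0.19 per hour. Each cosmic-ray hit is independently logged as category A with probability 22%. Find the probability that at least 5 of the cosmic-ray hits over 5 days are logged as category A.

Thinning: the cosmic-ray hits that are logged as category A themselves form a Poisson process with rate 0.22 × 0.19 = 0.0418 per hour.
Over the interval, μ = 0.0418 × 120 = 5.016 (5 days = 120 hours).
P(N ≥ 5) = 1 − P(N ≤ 4) ≈ 0.5623.

0.5623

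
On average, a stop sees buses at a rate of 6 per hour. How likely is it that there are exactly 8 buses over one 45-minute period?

0.0463

Over the interval, μ = 6 × 0.75 = 4.5 (a 45-minute period = 0.75 hours).
P(N = 8) = e^(−μ) μ^8/8! = e^(−4.5) · 4.5^8/40320 ≈ 0.0463.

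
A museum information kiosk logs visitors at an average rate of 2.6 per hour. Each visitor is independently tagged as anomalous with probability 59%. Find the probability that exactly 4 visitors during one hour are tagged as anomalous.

0.0498

Thinning: the visitors that are tagged as anomalous themselves form a Poisson process with rate 0.59 × 2.6 = 1.534 per hour.
So μ = 1.534.
P(N = 4) = e^(−1.534) · 1.534^4/4! ≈ 0.0498.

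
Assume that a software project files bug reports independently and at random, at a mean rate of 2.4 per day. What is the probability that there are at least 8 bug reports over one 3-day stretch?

0.4311

Over the interval, μ = 2.4 × 3 = 7.2 (a 3-day stretch = 3 days).
P(N ≥ 8) = 1 − P(N ≤ 7) = 1 − Σ_{j=0}^{7} e^(−μ) μ^j/j! ≈ 0.4311.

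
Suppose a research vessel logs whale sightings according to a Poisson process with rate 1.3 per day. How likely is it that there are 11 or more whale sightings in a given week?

0.3059

Over the interval, μ = 1.3 × 7 = 9.1 (a week = 7 days).
P(N ≥ 11) = 1 − P(N ≤ 10) = 1 − Σ_{j=0}^{10} e^(−μ) μ^j/j! ≈ 0.3059.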